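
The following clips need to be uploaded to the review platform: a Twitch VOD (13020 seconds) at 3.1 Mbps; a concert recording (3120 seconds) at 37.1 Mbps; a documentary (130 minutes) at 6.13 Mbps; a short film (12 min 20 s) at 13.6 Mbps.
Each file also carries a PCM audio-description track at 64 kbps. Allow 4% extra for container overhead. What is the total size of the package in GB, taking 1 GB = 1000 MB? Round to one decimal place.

Audio: 64 kbps = 0.064 Mbps.
Twitch VOD: 3.164 Mbps × 13020 s × 1.04 = 42843.1 Mb
concert recording: 37.164 Mbps × 3120 s × 1.04 = 120589.7 Mb
documentary: 6.194 Mbps × 7800 s × 1.04 = 50245.7 Mb
short film: 13.664 Mbps × 740 s × 1.04 = 10515.8 Mb
Total: 224194.4 Mb = 28024.3 MB.
= 28.02 GB.

28.0 GB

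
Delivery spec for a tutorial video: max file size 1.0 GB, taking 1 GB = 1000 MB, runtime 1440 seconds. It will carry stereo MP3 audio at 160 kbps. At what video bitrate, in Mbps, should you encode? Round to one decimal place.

5.4 Mbps

Budget: 1.0 GB = 8000.0 Mb.
Total bitrate budget: 8000.0 Mb / 1440 s = 5.556 Mbps.
Audio: 160 kbps = 0.160 Mbps.
Video: 5.556 − 0.160 = 5.396 Mbps.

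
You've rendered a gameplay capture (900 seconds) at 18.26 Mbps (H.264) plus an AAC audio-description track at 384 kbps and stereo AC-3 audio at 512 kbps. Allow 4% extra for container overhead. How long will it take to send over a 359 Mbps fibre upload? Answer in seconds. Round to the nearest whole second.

50 seconds

Audio total: 384 + 512 = 896 kbps = 0.896 Mbps.
Total bitrate: 19.156 Mbps.
File: 19.156 Mbps × 900 s = 17240.4 Mb.
With 4% container overhead: ×1.04. → 17930.0 Mb.
At 359 Mbps: 17930.0 / 359 = 49.9 s ≈ 49.9 seconds.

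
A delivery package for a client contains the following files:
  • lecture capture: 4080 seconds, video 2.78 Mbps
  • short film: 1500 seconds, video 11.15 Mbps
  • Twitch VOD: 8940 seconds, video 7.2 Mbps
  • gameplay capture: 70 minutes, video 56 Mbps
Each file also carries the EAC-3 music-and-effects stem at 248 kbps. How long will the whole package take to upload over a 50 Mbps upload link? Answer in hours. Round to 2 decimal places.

1.85 hours

Audio: 248 kbps = 0.248 Mbps.
lecture capture: 3.028 Mbps × 4080 s = 12354.2 Mb
short film: 11.398 Mbps × 1500 s = 17097.0 Mb
Twitch VOD: 7.448 Mbps × 8940 s = 66585.1 Mb
gameplay capture: 56.248 Mbps × 4200 s = 236241.6 Mb
Total: 332278.0 Mb = 41534.7 MB.
At 50 Mbps: 332278.0 / 50 = 6646 s ≈ 1.85 hours.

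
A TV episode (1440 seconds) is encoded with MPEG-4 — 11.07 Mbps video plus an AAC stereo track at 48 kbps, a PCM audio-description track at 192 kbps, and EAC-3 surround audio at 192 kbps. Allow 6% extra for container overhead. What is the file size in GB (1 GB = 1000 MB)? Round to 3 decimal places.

Audio total: 48 + 192 + 192 = 432 kbps = 0.432 Mbps.
Total bitrate: 11.07 + 0.432 = 11.502 Mbps.
Stream data: 11.502 Mbps × 1440 s = 16562.9 Mb.
With 6% container overhead: ×1.06.
17,557 Mb ÷ 8 = 2,195 MB → 2.195 GB.

2.195 GB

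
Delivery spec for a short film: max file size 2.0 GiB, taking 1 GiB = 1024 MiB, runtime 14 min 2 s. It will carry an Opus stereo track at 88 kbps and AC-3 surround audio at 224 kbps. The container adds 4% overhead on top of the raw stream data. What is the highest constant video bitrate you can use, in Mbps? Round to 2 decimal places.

Budget: 2.0 GiB = 17179.9 Mb.
Stream payload after overhead: 17179.9 / 1.04 = 16519.1 Mb.
14 min 2 s = 842 s
Total bitrate budget: 16519.1 Mb / 842 s = 19.619 Mbps.
Audio total: 88 + 224 = 312 kbps = 0.312 Mbps.
Video: 19.619 − 0.312 = 19.307 Mbps.

19.31 Mbps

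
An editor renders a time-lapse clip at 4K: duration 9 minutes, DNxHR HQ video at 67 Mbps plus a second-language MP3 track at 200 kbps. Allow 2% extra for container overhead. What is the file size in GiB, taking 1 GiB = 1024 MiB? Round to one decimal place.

9 min = 540 s
Audio: 200 kbps = 0.200 Mbps.
Total bitrate: 67 + 0.200 = 67.200 Mbps.
Stream data: 67.200 Mbps × 540 s = 36288.0 Mb.
With 2% container overhead: ×1.02.
37,014 Mb = 4,626,720,000 bytes ÷ 1,073,741,824 = 4.309 GiB.

4.3 GiB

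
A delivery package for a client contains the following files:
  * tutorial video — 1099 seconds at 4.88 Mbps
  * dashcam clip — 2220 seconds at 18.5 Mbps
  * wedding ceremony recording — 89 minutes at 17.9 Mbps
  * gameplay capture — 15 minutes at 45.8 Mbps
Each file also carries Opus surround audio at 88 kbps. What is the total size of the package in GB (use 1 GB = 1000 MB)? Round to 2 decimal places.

23.01 GB

Audio: 88 kbps = 0.088 Mbps.
tutorial video: 4.968 Mbps × 1099 s = 5459.8 Mb
dashcam clip: 18.588 Mbps × 2220 s = 41265.4 Mb
wedding ceremony recording: 17.988 Mbps × 5340 s = 96055.9 Mb
gameplay capture: 45.888 Mbps × 900 s = 41299.2 Mb
Total: 184080.3 Mb = 23010.0 MB.
= 23.01 GB.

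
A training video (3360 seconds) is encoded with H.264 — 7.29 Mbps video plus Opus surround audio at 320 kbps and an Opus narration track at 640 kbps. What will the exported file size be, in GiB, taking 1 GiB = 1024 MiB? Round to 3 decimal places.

Audio total: 320 + 640 = 960 kbps = 0.960 Mbps.
Total bitrate: 7.29 + 0.960 = 8.250 Mbps.
Stream data: 8.250 Mbps × 3360 s = 27720.0 Mb.
27,720 Mb = 3,465,000,000 bytes ÷ 1,073,741,824 = 3.227 GiB.

3.227 GiB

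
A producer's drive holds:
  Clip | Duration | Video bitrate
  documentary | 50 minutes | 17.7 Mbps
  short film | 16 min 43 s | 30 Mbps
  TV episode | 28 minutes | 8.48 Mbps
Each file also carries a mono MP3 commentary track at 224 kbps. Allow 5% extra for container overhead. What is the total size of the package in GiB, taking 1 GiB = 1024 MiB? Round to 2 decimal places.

Audio: 224 kbps = 0.224 Mbps.
documentary: 17.924 Mbps × 3000 s × 1.05 = 56460.6 Mb
short film: 30.224 Mbps × 1003 s × 1.05 = 31830.4 Mb
TV episode: 8.704 Mbps × 1680 s × 1.05 = 15353.9 Mb
Total: 103644.9 Mb = 12955.6 MB.
= 12.07 GiB.

12.07 GiB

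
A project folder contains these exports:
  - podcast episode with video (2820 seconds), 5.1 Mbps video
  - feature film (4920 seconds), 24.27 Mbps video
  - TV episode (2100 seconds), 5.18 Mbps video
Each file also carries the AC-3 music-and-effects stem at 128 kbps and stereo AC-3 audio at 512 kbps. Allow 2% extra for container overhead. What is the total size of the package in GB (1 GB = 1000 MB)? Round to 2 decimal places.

19.25 GB

Audio total: 128 + 512 = 640 kbps = 0.640 Mbps.
podcast episode with video: 5.740 Mbps × 2820 s × 1.02 = 16510.5 Mb
feature film: 24.910 Mbps × 4920 s × 1.02 = 125008.3 Mb
TV episode: 5.820 Mbps × 2100 s × 1.02 = 12466.4 Mb
Total: 153985.3 Mb = 19248.2 MB.
= 19.25 GB.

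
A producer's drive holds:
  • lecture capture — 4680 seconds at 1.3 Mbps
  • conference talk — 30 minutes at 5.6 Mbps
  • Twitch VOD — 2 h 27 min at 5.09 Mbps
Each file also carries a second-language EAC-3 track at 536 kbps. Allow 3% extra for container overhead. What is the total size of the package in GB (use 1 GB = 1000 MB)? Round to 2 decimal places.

Audio: 536 kbps = 0.536 Mbps.
lecture capture: 1.836 Mbps × 4680 s × 1.03 = 8850.3 Mb
conference talk: 6.136 Mbps × 1800 s × 1.03 = 11376.1 Mb
Twitch VOD: 5.626 Mbps × 8820 s × 1.03 = 51110.0 Mb
Total: 71336.4 Mb = 8917.0 MB.
= 8.917 GB.

8.92 GB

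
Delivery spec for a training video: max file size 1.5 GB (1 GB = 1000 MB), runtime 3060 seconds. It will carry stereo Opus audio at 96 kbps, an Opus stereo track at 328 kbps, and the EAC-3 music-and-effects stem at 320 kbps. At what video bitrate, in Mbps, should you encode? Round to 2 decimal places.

Budget: 1.5 GB = 12000.0 Mb.
Total bitrate budget: 12000.0 Mb / 3060 s = 3.922 Mbps.
Audio total: 96 + 328 + 320 = 744 kbps = 0.744 Mbps.
Video: 3.922 − 0.744 = 3.178 Mbps.

3.18 Mbps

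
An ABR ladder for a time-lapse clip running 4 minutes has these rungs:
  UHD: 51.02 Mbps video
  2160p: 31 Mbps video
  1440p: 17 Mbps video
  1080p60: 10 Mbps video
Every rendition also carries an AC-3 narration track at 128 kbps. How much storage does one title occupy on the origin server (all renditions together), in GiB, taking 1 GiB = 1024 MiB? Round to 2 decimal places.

4 min = 240 s
Audio: 128 kbps = 0.128 Mbps.
Sum of rendition bitrates: (51.02+0.128) + (31+0.128) + (17+0.128) + (10+0.128) = 109.532 Mbps.
× 240 s = 26,288 Mb = 3,286 MB = 3.060 GiB.

3.06 GiB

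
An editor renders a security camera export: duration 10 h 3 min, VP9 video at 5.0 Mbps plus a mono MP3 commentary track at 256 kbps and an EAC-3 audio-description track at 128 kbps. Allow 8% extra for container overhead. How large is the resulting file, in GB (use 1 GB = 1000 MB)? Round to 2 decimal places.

26.30 GB

10 h 3 min = 603 min = 36180 s
Audio total: 256 + 128 = 384 kbps = 0.384 Mbps.
Total bitrate: 5.0 + 0.384 = 5.384 Mbps.
Stream data: 5.384 Mbps × 36180 s = 194793.1 Mb.
With 8% container overhead: ×1.08.
210,377 Mb ÷ 8 = 26,297 MB → 26.30 GB.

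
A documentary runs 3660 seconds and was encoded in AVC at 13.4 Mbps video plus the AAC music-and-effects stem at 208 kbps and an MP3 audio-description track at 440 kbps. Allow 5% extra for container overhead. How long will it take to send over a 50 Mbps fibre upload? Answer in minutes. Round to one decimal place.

18.0 minutes

Audio total: 208 + 440 = 648 kbps = 0.648 Mbps.
Total bitrate: 14.048 Mbps.
File: 14.048 Mbps × 3660 s = 51415.7 Mb.
With 5% container overhead: ×1.05. → 53986.5 Mb.
At 50 Mbps: 53986.5 / 50 = 1079.7 s ≈ 18 minutes.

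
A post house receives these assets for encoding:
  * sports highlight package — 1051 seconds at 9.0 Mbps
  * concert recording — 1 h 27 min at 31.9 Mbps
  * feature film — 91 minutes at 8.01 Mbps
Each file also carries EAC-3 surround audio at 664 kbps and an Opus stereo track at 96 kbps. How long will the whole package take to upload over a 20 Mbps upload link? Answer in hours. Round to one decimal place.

3.2 hours

Audio total: 664 + 96 = 760 kbps = 0.760 Mbps.
sports highlight package: 9.760 Mbps × 1051 s = 10257.8 Mb
concert recording: 32.660 Mbps × 5220 s = 170485.2 Mb
feature film: 8.770 Mbps × 5460 s = 47884.2 Mb
Total: 228627.2 Mb = 28578.4 MB.
At 20 Mbps: 228627.2 / 20 = 11431 s ≈ 3.18 hours.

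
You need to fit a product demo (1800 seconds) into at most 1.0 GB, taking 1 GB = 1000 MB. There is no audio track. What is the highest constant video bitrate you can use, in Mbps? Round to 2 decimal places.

4.44 Mbps

Budget: 1.0 GB = 8000.0 Mb.
Total bitrate budget: 8000.0 Mb / 1800 s = 4.444 Mbps.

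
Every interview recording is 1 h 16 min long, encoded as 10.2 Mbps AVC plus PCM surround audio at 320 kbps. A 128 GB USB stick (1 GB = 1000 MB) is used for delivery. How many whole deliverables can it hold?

1 h 16 min = 76 min = 4560 s
Audio: 320 kbps = 0.320 Mbps.
Total bitrate: 10.520 Mbps.
Per item: 10.520 Mbps × 4560 s = 47,971 Mb = 5,996 MB.
Capacity: 128 GB = 1,024,000 Mb; 21.35 items → 21 complete.

21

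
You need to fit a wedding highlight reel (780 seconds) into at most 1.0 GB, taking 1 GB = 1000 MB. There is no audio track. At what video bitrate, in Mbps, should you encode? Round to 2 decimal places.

10.26 Mbps

Budget: 1.0 GB = 8000.0 Mb.
Total bitrate budget: 8000.0 Mb / 780 s = 10.256 Mbps.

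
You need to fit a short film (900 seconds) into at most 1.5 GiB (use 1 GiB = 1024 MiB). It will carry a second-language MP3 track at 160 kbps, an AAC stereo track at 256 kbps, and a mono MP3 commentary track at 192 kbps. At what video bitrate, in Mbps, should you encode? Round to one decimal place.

13.7 Mbps

Budget: 1.5 GiB = 12884.9 Mb.
Total bitrate budget: 12884.9 Mb / 900 s = 14.317 Mbps.
Audio total: 160 + 256 + 192 = 608 kbps = 0.608 Mbps.
Video: 14.317 − 0.608 = 13.709 Mbps.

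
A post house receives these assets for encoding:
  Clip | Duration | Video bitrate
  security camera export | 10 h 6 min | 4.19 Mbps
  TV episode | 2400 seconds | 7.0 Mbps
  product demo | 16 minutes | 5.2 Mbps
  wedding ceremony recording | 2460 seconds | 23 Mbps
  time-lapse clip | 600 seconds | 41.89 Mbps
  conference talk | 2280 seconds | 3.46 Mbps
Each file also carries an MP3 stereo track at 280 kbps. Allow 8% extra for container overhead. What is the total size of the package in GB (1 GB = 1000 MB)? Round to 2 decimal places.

37.31 GB

Audio: 280 kbps = 0.280 Mbps.
security camera export: 4.470 Mbps × 36360 s × 1.08 = 175531.5 Mb
TV episode: 7.280 Mbps × 2400 s × 1.08 = 18869.8 Mb
product demo: 5.480 Mbps × 960 s × 1.08 = 5681.7 Mb
wedding ceremony recording: 23.280 Mbps × 2460 s × 1.08 = 61850.3 Mb
time-lapse clip: 42.170 Mbps × 600 s × 1.08 = 27326.2 Mb
conference talk: 3.740 Mbps × 2280 s × 1.08 = 9209.4 Mb
Total: 298468.8 Mb = 37308.6 MB.
= 37.31 GB.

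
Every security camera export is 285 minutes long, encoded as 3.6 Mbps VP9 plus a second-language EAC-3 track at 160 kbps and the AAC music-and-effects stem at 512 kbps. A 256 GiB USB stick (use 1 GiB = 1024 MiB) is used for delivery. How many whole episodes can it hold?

285 min = 17100 s
Audio total: 160 + 512 = 672 kbps = 0.672 Mbps.
Total bitrate: 4.272 Mbps.
Per item: 4.272 Mbps × 17100 s = 73,051 Mb = 9,131 MB.
Capacity: 256 GiB = 2,199,023 Mb; 30.10 items → 30 complete.

30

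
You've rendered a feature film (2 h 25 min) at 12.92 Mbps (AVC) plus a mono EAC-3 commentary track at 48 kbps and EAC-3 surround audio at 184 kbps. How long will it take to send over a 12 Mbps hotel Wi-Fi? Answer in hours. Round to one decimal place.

2.6 hours

2 h 25 min = 145 min = 8700 s
Audio total: 48 + 184 = 232 kbps = 0.232 Mbps.
Total bitrate: 13.152 Mbps.
File: 13.152 Mbps × 8700 s = 114422.4 Mb.
At 12 Mbps: 114422.4 / 12 = 9535.2 s ≈ 2.65 hours.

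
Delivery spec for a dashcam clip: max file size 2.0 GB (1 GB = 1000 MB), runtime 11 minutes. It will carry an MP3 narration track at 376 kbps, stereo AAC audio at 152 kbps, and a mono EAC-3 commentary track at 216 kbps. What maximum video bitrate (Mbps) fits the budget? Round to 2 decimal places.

23.50 Mbps

Budget: 2.0 GB = 16000.0 Mb.
11 min = 660 s
Total bitrate budget: 16000.0 Mb / 660 s = 24.242 Mbps.
Audio total: 376 + 152 + 216 = 744 kbps = 0.744 Mbps.
Video: 24.242 − 0.744 = 23.498 Mbps.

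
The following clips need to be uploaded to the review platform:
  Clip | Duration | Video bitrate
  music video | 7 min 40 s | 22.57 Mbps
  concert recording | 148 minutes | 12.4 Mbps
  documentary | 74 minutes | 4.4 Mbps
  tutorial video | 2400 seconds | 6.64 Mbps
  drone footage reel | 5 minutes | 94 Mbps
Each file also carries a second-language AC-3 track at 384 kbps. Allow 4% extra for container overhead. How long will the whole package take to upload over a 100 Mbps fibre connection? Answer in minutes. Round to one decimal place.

33.0 minutes

Audio: 384 kbps = 0.384 Mbps.
music video: 22.954 Mbps × 460 s × 1.04 = 10981.2 Mb
concert recording: 12.784 Mbps × 8880 s × 1.04 = 118062.8 Mb
documentary: 4.784 Mbps × 4440 s × 1.04 = 22090.6 Mb
tutorial video: 7.024 Mbps × 2400 s × 1.04 = 17531.9 Mb
drone footage reel: 94.384 Mbps × 300 s × 1.04 = 29447.8 Mb
Total: 198114.3 Mb = 24764.3 MB.
At 100 Mbps: 198114.3 / 100 = 1981 s ≈ 33 minutes.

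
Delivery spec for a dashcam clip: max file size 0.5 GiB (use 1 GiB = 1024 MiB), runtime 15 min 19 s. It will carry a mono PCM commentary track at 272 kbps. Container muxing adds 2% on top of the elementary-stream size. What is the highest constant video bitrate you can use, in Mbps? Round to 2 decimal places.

Budget: 0.5 GiB = 4295.0 Mb.
Stream payload after overhead: 4295.0 / 1.02 = 4210.8 Mb.
15 min 19 s = 919 s
Total bitrate budget: 4210.8 Mb / 919 s = 4.582 Mbps.
Audio: 272 kbps = 0.272 Mbps.
Video: 4.582 − 0.272 = 4.310 Mbps.

4.31 Mbps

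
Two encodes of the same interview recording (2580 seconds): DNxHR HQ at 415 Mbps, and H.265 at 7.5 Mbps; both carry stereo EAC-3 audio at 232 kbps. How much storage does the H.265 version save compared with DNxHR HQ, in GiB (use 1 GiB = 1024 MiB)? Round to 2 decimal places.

Audio: 232 kbps = 0.232 Mbps.
DNxHR HQ: 415.232 Mbps × 2580 s = 1071298.6 Mb = 124.716 GiB.
H.265: 7.732 Mbps × 2580 s = 19948.6 Mb = 2.322 GiB.
Saving: 124.716 − 2.322 = 122.393 GiB.

122.39 GiB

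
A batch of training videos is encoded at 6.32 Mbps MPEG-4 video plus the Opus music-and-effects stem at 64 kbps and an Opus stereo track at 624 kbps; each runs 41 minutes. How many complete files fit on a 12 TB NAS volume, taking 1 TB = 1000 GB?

41 min = 2460 s
Audio total: 64 + 624 = 688 kbps = 0.688 Mbps.
Total bitrate: 7.008 Mbps.
Per item: 7.008 Mbps × 2460 s = 17,240 Mb = 2,155 MB.
Capacity: 12 TB = 96,000,000 Mb; 5568.55 items → 5568 complete.

5568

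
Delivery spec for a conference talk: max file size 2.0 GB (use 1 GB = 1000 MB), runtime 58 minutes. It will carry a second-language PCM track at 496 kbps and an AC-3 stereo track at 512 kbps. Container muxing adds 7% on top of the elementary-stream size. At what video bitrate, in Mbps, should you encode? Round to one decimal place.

3.3 Mbps

Budget: 2.0 GB = 16000.0 Mb.
Stream payload after overhead: 16000.0 / 1.07 = 14953.3 Mb.
58 min = 3480 s
Total bitrate budget: 14953.3 Mb / 3480 s = 4.297 Mbps.
Audio total: 496 + 512 = 1008 kbps = 1.008 Mbps.
Video: 4.297 − 1.008 = 3.289 Mbps.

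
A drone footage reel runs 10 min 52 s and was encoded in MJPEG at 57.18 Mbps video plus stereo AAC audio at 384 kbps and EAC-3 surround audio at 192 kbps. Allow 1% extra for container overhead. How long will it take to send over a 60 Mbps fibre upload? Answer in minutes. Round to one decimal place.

10.6 minutes

10 min 52 s = 652 s
Audio total: 384 + 192 = 576 kbps = 0.576 Mbps.
Total bitrate: 57.756 Mbps.
File: 57.756 Mbps × 652 s = 37656.9 Mb.
With 1% container overhead: ×1.01. → 38033.5 Mb.
At 60 Mbps: 38033.5 / 60 = 633.9 s ≈ 10.6 minutes.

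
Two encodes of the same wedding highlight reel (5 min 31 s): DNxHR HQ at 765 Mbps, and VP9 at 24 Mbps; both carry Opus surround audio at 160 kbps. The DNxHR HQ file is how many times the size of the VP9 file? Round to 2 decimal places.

31.67

5 min 31 s = 331 s
Audio: 160 kbps = 0.160 Mbps.
DNxHR HQ: 765.160 Mbps × 331 s = 253268.0 Mb = 29.484 GiB.
VP9: 24.160 Mbps × 331 s = 7997.0 Mb = 0.931 GiB.
Ratio: 29.484 / 0.931 = 31.671.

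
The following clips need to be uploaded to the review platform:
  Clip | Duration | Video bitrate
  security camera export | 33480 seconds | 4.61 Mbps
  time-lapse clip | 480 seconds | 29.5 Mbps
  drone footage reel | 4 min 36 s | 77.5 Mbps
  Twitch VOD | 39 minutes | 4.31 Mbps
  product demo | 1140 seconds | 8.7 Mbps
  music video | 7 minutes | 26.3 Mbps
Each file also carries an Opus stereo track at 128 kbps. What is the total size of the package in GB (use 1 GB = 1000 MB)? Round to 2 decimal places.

28.23 GB

Audio: 128 kbps = 0.128 Mbps.
security camera export: 4.738 Mbps × 33480 s = 158628.2 Mb
time-lapse clip: 29.628 Mbps × 480 s = 14221.4 Mb
drone footage reel: 77.628 Mbps × 276 s = 21425.3 Mb
Twitch VOD: 4.438 Mbps × 2340 s = 10384.9 Mb
product demo: 8.828 Mbps × 1140 s = 10063.9 Mb
music video: 26.428 Mbps × 420 s = 11099.8 Mb
Total: 225823.6 Mb = 28228.0 MB.
= 28.23 GB.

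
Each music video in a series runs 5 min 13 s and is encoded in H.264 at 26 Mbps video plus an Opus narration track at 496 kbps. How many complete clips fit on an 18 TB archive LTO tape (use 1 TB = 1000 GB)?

5 min 13 s = 313 s
Audio: 496 kbps = 0.496 Mbps.
Total bitrate: 26.496 Mbps.
Per item: 26.496 Mbps × 313 s = 8,293 Mb = 1,037 MB.
Capacity: 18 TB = 144,000,000 Mb; 17363.52 items → 17363 complete.

17363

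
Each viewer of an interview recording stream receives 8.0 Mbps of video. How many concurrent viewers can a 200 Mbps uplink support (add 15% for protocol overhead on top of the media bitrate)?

21

On the wire with 15% overhead: 9.200 Mbps.
200 Mbps = 200.0 Mbps; 200.0 / 9.200 = 21.74 → 21 viewers.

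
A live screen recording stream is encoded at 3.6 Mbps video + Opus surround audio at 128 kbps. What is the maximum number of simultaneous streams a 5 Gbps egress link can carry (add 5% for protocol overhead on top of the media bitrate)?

Audio: 128 kbps = 0.128 Mbps.
Per-viewer media rate: 3.728 Mbps.
On the wire with 5% overhead: 3.914 Mbps.
5 Gbps = 5,000 Mbps; 5,000 / 3.914 = 1277.33 → 1277 viewers.

1277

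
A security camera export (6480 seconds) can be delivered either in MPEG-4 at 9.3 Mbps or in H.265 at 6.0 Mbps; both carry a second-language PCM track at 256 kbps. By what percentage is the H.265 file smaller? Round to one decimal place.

34.5%

Audio: 256 kbps = 0.256 Mbps.
MPEG-4: 9.556 Mbps × 6480 s = 61922.9 Mb = 7.740 GB.
H.265: 6.256 Mbps × 6480 s = 40538.9 Mb = 5.067 GB.
Reduction: (1 − 5.067/7.740) × 100 = 34.53%.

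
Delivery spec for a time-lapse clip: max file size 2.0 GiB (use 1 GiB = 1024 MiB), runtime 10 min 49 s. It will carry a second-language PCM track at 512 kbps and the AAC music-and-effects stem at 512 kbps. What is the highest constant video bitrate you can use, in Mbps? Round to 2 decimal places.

Budget: 2.0 GiB = 17179.9 Mb.
10 min 49 s = 649 s
Total bitrate budget: 17179.9 Mb / 649 s = 26.471 Mbps.
Audio total: 512 + 512 = 1024 kbps = 1.024 Mbps.
Video: 26.471 − 1.024 = 25.447 Mbps.

25.45 Mbps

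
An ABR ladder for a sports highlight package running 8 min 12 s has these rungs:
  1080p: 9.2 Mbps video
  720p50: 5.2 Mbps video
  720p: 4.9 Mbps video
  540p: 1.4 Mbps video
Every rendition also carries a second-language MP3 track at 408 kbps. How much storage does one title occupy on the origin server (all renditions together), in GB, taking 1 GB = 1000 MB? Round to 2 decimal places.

1.37 GB

8 min 12 s = 492 s
Audio: 408 kbps = 0.408 Mbps.
Sum of rendition bitrates: (9.2+0.408) + (5.2+0.408) + (4.9+0.408) + (1.4+0.408) = 22.332 Mbps.
× 492 s = 10,987 Mb = 1,373 MB = 1.373 GB.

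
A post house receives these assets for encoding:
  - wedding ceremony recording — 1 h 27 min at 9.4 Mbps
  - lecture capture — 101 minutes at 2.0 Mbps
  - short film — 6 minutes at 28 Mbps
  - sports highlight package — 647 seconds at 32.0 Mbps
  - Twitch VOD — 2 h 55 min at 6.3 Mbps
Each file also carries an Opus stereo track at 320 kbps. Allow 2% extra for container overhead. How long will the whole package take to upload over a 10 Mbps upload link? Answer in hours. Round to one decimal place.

Audio: 320 kbps = 0.320 Mbps.
wedding ceremony recording: 9.720 Mbps × 5220 s × 1.02 = 51753.2 Mb
lecture capture: 2.320 Mbps × 6060 s × 1.02 = 14340.4 Mb
short film: 28.320 Mbps × 360 s × 1.02 = 10399.1 Mb
sports highlight package: 32.320 Mbps × 647 s × 1.02 = 21329.3 Mb
Twitch VOD: 6.620 Mbps × 10500 s × 1.02 = 70900.2 Mb
Total: 168722.1 Mb = 21090.3 MB.
At 10 Mbps: 168722.1 / 10 = 16872 s ≈ 4.69 hours.

4.7 hours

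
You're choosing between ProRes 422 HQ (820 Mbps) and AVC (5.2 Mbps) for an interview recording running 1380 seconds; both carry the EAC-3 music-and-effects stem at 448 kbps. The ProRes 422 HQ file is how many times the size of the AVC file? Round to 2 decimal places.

Audio: 448 kbps = 0.448 Mbps.
ProRes 422 HQ: 820.448 Mbps × 1380 s = 1132218.2 Mb = 131.808 GiB.
AVC: 5.648 Mbps × 1380 s = 7794.2 Mb = 0.907 GiB.
Ratio: 131.808 / 0.907 = 145.263.

145.26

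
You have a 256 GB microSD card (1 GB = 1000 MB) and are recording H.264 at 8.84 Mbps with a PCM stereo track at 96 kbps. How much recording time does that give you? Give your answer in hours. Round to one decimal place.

Audio: 96 kbps = 0.096 Mbps.
Total bitrate: 8.84 + 0.096 = 8.936 Mbps.
Capacity: 256 GB = 2,048,000 Mb.
Recording time: 2,048,000 / 8.936 = 229,185 s ≈ 63.7 hours.

63.7 hours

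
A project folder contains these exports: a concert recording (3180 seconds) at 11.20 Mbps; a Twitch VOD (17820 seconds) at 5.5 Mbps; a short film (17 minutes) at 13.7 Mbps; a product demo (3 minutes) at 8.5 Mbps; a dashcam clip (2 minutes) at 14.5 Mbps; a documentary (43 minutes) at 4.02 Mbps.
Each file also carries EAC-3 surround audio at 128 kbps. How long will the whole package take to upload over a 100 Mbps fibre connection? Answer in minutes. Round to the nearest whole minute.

Audio: 128 kbps = 0.128 Mbps.
concert recording: 11.328 Mbps × 3180 s = 36023.0 Mb
Twitch VOD: 5.628 Mbps × 17820 s = 100291.0 Mb
short film: 13.828 Mbps × 1020 s = 14104.6 Mb
product demo: 8.628 Mbps × 180 s = 1553.0 Mb
dashcam clip: 14.628 Mbps × 120 s = 1755.4 Mb
documentary: 4.148 Mbps × 2580 s = 10701.8 Mb
Total: 164428.8 Mb = 20553.6 MB.
At 100 Mbps: 164428.8 / 100 = 1644 s ≈ 27.4 minutes.

27 minutes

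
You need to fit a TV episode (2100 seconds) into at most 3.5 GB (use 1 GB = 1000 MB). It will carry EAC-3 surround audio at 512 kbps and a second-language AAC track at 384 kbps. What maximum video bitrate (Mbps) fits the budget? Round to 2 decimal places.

Budget: 3.5 GB = 28000.0 Mb.
Total bitrate budget: 28000.0 Mb / 2100 s = 13.333 Mbps.
Audio total: 512 + 384 = 896 kbps = 0.896 Mbps.
Video: 13.333 − 0.896 = 12.437 Mbps.

12.44 Mbps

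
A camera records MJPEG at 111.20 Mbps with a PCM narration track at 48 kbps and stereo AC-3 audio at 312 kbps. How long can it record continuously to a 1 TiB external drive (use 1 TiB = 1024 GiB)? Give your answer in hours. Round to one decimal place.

21.9 hours

Audio total: 48 + 312 = 360 kbps = 0.360 Mbps.
Total bitrate: 111.20 + 0.360 = 111.560 Mbps.
Capacity: 1 TiB = 8,796,093 Mb.
Recording time: 8,796,093 / 111.560 = 78,846 s ≈ 21.9 hours.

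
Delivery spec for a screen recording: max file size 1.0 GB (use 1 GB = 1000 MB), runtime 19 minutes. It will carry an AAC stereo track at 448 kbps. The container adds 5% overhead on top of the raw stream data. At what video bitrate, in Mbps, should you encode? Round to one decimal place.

Budget: 1.0 GB = 8000.0 Mb.
Stream payload after overhead: 8000.0 / 1.05 = 7619.0 Mb.
19 min = 1140 s
Total bitrate budget: 7619.0 Mb / 1140 s = 6.683 Mbps.
Audio: 448 kbps = 0.448 Mbps.
Video: 6.683 − 0.448 = 6.235 Mbps.

6.2 Mbps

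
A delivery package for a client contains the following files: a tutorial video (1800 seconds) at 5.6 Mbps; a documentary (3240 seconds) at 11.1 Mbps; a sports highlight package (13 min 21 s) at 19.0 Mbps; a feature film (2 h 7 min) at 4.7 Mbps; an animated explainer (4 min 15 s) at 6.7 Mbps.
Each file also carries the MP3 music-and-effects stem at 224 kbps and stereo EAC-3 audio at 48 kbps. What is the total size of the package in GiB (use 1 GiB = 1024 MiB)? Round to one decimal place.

11.9 GiB

Audio total: 224 + 48 = 272 kbps = 0.272 Mbps.
tutorial video: 5.872 Mbps × 1800 s = 10569.6 Mb
documentary: 11.372 Mbps × 3240 s = 36845.3 Mb
sports highlight package: 19.272 Mbps × 801 s = 15436.9 Mb
feature film: 4.972 Mbps × 7620 s = 37886.6 Mb
animated explainer: 6.972 Mbps × 255 s = 1777.9 Mb
Total: 102516.3 Mb = 12814.5 MB.
= 11.93 GiB.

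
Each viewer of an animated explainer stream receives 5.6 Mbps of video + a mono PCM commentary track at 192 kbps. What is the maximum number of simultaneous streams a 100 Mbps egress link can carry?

Audio: 192 kbps = 0.192 Mbps.
Per-viewer media rate: 5.792 Mbps.
100 Mbps = 100.0 Mbps; 100.0 / 5.792 = 17.27 → 17 viewers.

17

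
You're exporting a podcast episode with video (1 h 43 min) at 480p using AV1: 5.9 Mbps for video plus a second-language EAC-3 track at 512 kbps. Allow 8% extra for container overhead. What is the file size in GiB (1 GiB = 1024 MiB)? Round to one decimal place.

1 h 43 min = 103 min = 6180 s
Audio: 512 kbps = 0.512 Mbps.
Total bitrate: 5.9 + 0.512 = 6.412 Mbps.
Stream data: 6.412 Mbps × 6180 s = 39626.2 Mb.
With 8% container overhead: ×1.08.
42,796 Mb = 5,349,531,600 bytes ÷ 1,073,741,824 = 4.982 GiB.

5.0 GiB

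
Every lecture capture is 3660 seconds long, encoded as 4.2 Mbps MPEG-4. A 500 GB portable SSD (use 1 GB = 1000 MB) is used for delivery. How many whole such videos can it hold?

260

Per item: 4.200 Mbps × 3660 s = 15,372 Mb = 1,922 MB.
Capacity: 500 GB = 4,000,000 Mb; 260.21 items → 260 complete.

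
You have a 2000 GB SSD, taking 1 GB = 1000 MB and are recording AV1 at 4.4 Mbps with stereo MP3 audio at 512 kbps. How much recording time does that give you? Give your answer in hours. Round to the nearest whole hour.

905 hours

Audio: 512 kbps = 0.512 Mbps.
Total bitrate: 4.4 + 0.512 = 4.912 Mbps.
Capacity: 2000 GB = 16,000,000 Mb.
Recording time: 16,000,000 / 4.912 = 3,257,329 s ≈ 905 hours.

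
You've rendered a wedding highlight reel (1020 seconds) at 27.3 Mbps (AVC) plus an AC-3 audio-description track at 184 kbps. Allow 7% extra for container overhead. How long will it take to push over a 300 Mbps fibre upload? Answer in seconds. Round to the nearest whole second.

100 seconds

Audio: 184 kbps = 0.184 Mbps.
Total bitrate: 27.484 Mbps.
File: 27.484 Mbps × 1020 s = 28033.7 Mb.
With 7% container overhead: ×1.07. → 29996.0 Mb.
At 300 Mbps: 29996.0 / 300 = 100.0 s ≈ 100 seconds.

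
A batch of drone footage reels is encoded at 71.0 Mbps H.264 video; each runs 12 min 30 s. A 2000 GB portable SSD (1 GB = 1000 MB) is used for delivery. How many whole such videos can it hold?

12 min 30 s = 750 s
Per item: 71.000 Mbps × 750 s = 53,250 Mb = 6,656 MB.
Capacity: 2000 GB = 16,000,000 Mb; 300.47 items → 300 complete.

300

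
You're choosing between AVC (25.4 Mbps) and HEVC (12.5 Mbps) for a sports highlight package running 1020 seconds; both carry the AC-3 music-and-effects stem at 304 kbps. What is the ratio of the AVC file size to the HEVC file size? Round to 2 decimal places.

2.01

Audio: 304 kbps = 0.304 Mbps.
AVC: 25.704 Mbps × 1020 s = 26218.1 Mb = 3.277 GB.
HEVC: 12.804 Mbps × 1020 s = 13060.1 Mb = 1.633 GB.
Ratio: 3.277 / 1.633 = 2.007.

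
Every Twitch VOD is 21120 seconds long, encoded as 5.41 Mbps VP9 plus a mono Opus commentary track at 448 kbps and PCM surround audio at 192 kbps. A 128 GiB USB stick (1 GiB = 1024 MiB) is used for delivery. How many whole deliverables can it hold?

8

Audio total: 448 + 192 = 640 kbps = 0.640 Mbps.
Total bitrate: 6.050 Mbps.
Per item: 6.050 Mbps × 21120 s = 127,776 Mb = 15,972 MB.
Capacity: 128 GiB = 1,099,512 Mb; 8.60 items → 8 complete.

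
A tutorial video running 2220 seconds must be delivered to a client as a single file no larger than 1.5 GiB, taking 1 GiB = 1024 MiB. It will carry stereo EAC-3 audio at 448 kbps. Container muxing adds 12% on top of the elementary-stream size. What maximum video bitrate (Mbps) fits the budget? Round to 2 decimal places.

4.73 Mbps

Budget: 1.5 GiB = 12884.9 Mb.
Stream payload after overhead: 12884.9 / 1.12 = 11504.4 Mb.
Total bitrate budget: 11504.4 Mb / 2220 s = 5.182 Mbps.
Audio: 448 kbps = 0.448 Mbps.
Video: 5.182 − 0.448 = 4.734 Mbps.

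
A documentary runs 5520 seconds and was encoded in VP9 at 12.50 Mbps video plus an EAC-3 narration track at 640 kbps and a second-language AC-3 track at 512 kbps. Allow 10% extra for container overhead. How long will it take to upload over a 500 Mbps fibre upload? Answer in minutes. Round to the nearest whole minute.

3 minutes

Audio total: 640 + 512 = 1152 kbps = 1.152 Mbps.
Total bitrate: 13.652 Mbps.
File: 13.652 Mbps × 5520 s = 75359.0 Mb.
With 10% container overhead: ×1.10. → 82894.9 Mb.
At 500 Mbps: 82894.9 / 500 = 165.8 s ≈ 2.76 minutes.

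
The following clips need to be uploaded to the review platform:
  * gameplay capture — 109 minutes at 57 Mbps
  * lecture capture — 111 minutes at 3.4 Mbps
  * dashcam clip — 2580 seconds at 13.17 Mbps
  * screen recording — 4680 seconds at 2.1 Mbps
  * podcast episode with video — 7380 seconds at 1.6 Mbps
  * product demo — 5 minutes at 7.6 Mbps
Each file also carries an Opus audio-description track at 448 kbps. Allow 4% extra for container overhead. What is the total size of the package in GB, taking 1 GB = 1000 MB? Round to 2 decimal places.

Audio: 448 kbps = 0.448 Mbps.
gameplay capture: 57.448 Mbps × 6540 s × 1.04 = 390738.3 Mb
lecture capture: 3.848 Mbps × 6660 s × 1.04 = 26652.8 Mb
dashcam clip: 13.618 Mbps × 2580 s × 1.04 = 36539.8 Mb
screen recording: 2.548 Mbps × 4680 s × 1.04 = 12401.6 Mb
podcast episode with video: 2.048 Mbps × 7380 s × 1.04 = 15718.8 Mb
product demo: 8.048 Mbps × 300 s × 1.04 = 2511.0 Mb
Total: 484562.3 Mb = 60570.3 MB.
= 60.57 GB.

60.57 GB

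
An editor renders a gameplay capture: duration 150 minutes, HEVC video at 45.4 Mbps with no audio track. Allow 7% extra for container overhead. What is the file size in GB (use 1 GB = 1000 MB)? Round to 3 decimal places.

54.650 GB

150 min = 9000 s
Total bitrate: 45.4 Mbps.
Stream data: 45.400 Mbps × 9000 s = 408600.0 Mb.
With 7% container overhead: ×1.07.
437,202 Mb ÷ 8 = 54,650 MB → 54.65 GB.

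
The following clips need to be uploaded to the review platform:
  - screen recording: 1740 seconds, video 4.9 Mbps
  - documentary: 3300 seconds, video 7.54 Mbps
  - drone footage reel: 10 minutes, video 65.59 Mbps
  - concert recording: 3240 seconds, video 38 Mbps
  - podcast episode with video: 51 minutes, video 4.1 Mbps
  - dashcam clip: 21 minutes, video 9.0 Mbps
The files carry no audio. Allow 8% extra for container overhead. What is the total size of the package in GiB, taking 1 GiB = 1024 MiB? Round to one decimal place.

screen recording: 4.900 Mbps × 1740 s × 1.08 = 9208.1 Mb
documentary: 7.540 Mbps × 3300 s × 1.08 = 26872.6 Mb
drone footage reel: 65.590 Mbps × 600 s × 1.08 = 42502.3 Mb
concert recording: 38.000 Mbps × 3240 s × 1.08 = 132969.6 Mb
podcast episode with video: 4.100 Mbps × 3060 s × 1.08 = 13549.7 Mb
dashcam clip: 9.000 Mbps × 1260 s × 1.08 = 12247.2 Mb
Total: 237349.4 Mb = 29668.7 MB.
= 27.63 GiB.

27.6 GiB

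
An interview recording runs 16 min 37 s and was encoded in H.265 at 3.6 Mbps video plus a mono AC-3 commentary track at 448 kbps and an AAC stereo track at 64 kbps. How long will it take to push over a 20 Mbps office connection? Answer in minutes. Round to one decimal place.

3.4 minutes

16 min 37 s = 997 s
Audio total: 448 + 64 = 512 kbps = 0.512 Mbps.
Total bitrate: 4.112 Mbps.
File: 4.112 Mbps × 997 s = 4099.7 Mb.
At 20 Mbps: 4099.7 / 20 = 205.0 s ≈ 3.42 minutes.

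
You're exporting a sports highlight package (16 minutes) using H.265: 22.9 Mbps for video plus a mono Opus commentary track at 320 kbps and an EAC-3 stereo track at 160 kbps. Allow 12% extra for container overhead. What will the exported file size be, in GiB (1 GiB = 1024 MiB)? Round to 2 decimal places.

2.93 GiB

16 min = 960 s
Audio total: 320 + 160 = 480 kbps = 0.480 Mbps.
Total bitrate: 22.9 + 0.480 = 23.380 Mbps.
Stream data: 23.380 Mbps × 960 s = 22444.8 Mb.
With 12% container overhead: ×1.12.
25,138 Mb = 3,142,272,000 bytes ÷ 1,073,741,824 = 2.926 GiB.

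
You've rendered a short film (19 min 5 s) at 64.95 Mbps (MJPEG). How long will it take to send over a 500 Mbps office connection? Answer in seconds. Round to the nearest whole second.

149 seconds

19 min 5 s = 1145 s
File: 64.950 Mbps × 1145 s = 74367.8 Mb.
At 500 Mbps: 74367.8 / 500 = 148.7 s ≈ 149 seconds.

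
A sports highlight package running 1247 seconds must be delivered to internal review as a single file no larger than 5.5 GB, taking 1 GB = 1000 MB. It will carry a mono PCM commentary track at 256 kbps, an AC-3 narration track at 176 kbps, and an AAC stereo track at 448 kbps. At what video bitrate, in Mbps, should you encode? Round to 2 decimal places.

34.40 Mbps

Budget: 5.5 GB = 44000.0 Mb.
Total bitrate budget: 44000.0 Mb / 1247 s = 35.285 Mbps.
Audio total: 256 + 176 + 448 = 880 kbps = 0.880 Mbps.
Video: 35.285 − 0.880 = 34.405 Mbps.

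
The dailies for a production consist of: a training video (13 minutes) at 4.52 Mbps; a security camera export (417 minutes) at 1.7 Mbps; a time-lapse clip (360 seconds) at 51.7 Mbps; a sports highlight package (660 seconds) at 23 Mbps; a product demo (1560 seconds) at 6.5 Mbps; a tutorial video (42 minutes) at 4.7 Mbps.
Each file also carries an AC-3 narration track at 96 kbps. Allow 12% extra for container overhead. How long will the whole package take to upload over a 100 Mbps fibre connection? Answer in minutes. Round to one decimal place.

19.6 minutes

Audio: 96 kbps = 0.096 Mbps.
training video: 4.616 Mbps × 780 s × 1.12 = 4032.5 Mb
security camera export: 1.796 Mbps × 25020 s × 1.12 = 50328.2 Mb
time-lapse clip: 51.796 Mbps × 360 s × 1.12 = 20884.1 Mb
sports highlight package: 23.096 Mbps × 660 s × 1.12 = 17072.6 Mb
product demo: 6.596 Mbps × 1560 s × 1.12 = 11524.5 Mb
tutorial video: 4.796 Mbps × 2520 s × 1.12 = 13536.2 Mb
Total: 117378.2 Mb = 14672.3 MB.
At 100 Mbps: 117378.2 / 100 = 1174 s ≈ 19.6 minutes.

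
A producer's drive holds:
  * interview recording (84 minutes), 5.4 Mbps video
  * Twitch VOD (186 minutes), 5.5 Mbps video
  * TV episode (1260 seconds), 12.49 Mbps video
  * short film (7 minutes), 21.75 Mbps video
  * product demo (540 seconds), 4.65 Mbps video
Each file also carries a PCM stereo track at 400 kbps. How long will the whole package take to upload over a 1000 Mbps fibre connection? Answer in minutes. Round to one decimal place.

2.1 minutes

Audio: 400 kbps = 0.400 Mbps.
interview recording: 5.800 Mbps × 5040 s = 29232.0 Mb
Twitch VOD: 5.900 Mbps × 11160 s = 65844.0 Mb
TV episode: 12.890 Mbps × 1260 s = 16241.4 Mb
short film: 22.150 Mbps × 420 s = 9303.0 Mb
product demo: 5.050 Mbps × 540 s = 2727.0 Mb
Total: 123347.4 Mb = 15418.4 MB.
At 1000 Mbps: 123347.4 / 1000 = 123 s ≈ 2.06 minutes.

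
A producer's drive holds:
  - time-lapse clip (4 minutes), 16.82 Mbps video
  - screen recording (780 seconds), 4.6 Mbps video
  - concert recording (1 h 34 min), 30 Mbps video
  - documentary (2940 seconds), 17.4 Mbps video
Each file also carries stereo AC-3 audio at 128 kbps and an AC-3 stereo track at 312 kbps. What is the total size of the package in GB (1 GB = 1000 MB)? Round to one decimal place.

29.0 GB

Audio total: 128 + 312 = 440 kbps = 0.440 Mbps.
time-lapse clip: 17.260 Mbps × 240 s = 4142.4 Mb
screen recording: 5.040 Mbps × 780 s = 3931.2 Mb
concert recording: 30.440 Mbps × 5640 s = 171681.6 Mb
documentary: 17.840 Mbps × 2940 s = 52449.6 Mb
Total: 232204.8 Mb = 29025.6 MB.
= 29.03 GB.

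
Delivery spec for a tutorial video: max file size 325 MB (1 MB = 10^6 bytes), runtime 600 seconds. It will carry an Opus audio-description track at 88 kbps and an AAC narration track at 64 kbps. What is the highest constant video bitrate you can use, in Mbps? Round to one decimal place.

4.2 Mbps

Budget: 325 MB = 2600.0 Mb.
Total bitrate budget: 2600.0 Mb / 600 s = 4.333 Mbps.
Audio total: 88 + 64 = 152 kbps = 0.152 Mbps.
Video: 4.333 − 0.152 = 4.181 Mbps.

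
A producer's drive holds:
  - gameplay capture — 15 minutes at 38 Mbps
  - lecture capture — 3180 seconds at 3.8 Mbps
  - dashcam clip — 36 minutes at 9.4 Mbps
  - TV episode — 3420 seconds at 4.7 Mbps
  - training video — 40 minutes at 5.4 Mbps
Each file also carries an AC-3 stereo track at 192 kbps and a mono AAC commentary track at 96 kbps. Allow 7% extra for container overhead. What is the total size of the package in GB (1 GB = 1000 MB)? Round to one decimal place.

13.3 GB

Audio total: 192 + 96 = 288 kbps = 0.288 Mbps.
gameplay capture: 38.288 Mbps × 900 s × 1.07 = 36871.3 Mb
lecture capture: 4.088 Mbps × 3180 s × 1.07 = 13909.8 Mb
dashcam clip: 9.688 Mbps × 2160 s × 1.07 = 22390.9 Mb
TV episode: 4.988 Mbps × 3420 s × 1.07 = 18253.1 Mb
training video: 5.688 Mbps × 2400 s × 1.07 = 14606.8 Mb
Total: 106031.9 Mb = 13254.0 MB.
= 13.25 GB.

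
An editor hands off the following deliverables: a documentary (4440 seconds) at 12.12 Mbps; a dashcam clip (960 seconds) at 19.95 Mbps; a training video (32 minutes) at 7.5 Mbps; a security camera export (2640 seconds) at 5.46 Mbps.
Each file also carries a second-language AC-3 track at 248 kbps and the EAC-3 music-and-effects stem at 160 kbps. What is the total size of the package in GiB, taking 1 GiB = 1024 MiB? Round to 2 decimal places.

Audio total: 248 + 160 = 408 kbps = 0.408 Mbps.
documentary: 12.528 Mbps × 4440 s = 55624.3 Mb
dashcam clip: 20.358 Mbps × 960 s = 19543.7 Mb
training video: 7.908 Mbps × 1920 s = 15183.4 Mb
security camera export: 5.868 Mbps × 2640 s = 15491.5 Mb
Total: 105842.9 Mb = 13230.4 MB.
= 12.32 GiB.

12.32 GiB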